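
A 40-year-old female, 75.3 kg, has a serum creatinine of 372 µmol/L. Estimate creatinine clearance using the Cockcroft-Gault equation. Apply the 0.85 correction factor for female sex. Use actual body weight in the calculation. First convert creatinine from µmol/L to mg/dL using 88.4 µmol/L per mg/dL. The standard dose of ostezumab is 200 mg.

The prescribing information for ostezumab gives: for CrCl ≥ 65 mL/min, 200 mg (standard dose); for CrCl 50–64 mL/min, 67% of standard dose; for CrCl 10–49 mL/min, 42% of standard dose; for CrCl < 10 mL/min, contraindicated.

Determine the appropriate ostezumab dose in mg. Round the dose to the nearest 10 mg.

SCr = 372 / 88.4 = 4.208 mg/dL
CrCl = (140 − 40) × 75.3 / (72 × 4.208) × 0.85 = 7530.0 / 302.98 × 0.85 ≈ 21.1 mL/min
CrCl ≈ 21 mL/min → bracket 10–49 mL/min.
42% of 200 mg = 84 mg → 80 mg

80 mg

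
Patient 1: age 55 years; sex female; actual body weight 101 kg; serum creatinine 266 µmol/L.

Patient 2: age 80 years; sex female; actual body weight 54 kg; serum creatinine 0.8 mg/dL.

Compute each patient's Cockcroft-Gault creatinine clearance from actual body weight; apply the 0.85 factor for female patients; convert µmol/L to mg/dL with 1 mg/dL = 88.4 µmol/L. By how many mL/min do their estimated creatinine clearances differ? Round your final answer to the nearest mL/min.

Patient 1: SCr = 266 / 88.4 = 3.009 mg/dL
Patient 1: CrCl = (140 − 55) × 101 / (72 × 3.009) × 0.85 = 8585.0 / 216.65 × 0.85 ≈ 33.7 mL/min
Patient 2: CrCl = (140 − 80) × 54 / (72 × 0.8) × 0.85 = 3240.0 / 57.60 × 0.85 ≈ 47.8 mL/min
|33.7 − 47.8| = 14.1 mL/min

14 mL/min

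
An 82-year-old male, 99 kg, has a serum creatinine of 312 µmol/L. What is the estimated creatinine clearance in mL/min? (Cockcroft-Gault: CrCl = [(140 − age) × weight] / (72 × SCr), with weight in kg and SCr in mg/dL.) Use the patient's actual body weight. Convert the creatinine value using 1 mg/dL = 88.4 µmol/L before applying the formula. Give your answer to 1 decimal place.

SCr = 312 / 88.4 = 3.529 mg/dL
CrCl = (140 − 82) × 99 / (72 × 3.529) = 5742.0 / 254.09 ≈ 22.6 mL/min

22.6 mL/min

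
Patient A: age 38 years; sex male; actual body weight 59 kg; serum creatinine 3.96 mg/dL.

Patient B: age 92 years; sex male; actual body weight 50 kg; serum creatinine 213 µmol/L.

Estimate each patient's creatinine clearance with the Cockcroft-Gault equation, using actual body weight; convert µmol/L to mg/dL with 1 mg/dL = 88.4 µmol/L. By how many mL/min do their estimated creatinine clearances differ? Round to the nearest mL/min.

7 mL/min

Patient A: CrCl = (140 − 38) × 59 / (72 × 3.96) = 6018.0 / 285.12 ≈ 21.1 mL/min
Patient B: SCr = 213 / 88.4 = 2.41 mg/dL
Patient B: CrCl = (140 − 92) × 50 / (72 × 2.41) = 2400.0 / 173.52 ≈ 13.8 mL/min
|21.1 − 13.8| = 7.3 mL/min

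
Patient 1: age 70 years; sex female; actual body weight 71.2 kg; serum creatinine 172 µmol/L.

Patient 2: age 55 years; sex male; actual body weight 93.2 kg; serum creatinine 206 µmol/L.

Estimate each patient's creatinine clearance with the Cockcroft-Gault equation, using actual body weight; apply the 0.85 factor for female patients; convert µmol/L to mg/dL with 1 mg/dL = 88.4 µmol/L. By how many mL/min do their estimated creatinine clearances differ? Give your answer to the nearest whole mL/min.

17 mL/min

Patient 1: SCr = 172 / 88.4 = 1.946 mg/dL
Patient 1: CrCl = (140 − 70) × 71.2 / (72 × 1.946) × 0.85 = 4984.0 / 140.11 × 0.85 ≈ 30.2 mL/min
Patient 2: SCr = 206 / 88.4 = 2.33 mg/dL
Patient 2: CrCl = (140 − 55) × 93.2 / (72 × 2.33) = 7922.0 / 167.76 ≈ 47.2 mL/min
|30.2 − 47.2| = 17.0 mL/min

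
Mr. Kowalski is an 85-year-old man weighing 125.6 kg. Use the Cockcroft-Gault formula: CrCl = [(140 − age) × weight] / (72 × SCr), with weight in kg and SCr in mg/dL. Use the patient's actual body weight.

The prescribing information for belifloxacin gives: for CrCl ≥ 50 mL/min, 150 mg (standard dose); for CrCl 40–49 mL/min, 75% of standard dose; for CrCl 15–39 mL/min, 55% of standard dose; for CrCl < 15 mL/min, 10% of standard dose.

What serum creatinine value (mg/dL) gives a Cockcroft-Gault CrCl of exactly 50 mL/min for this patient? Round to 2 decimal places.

1.92 mg/dL

Standard dose requires CrCl ≥ 50 mL/min.
Set (140 − 85) × 125.6 / (72 × SCr) = 50
SCr = (140 − 85) × 125.6 / (72 × 50) = 1.919 mg/dL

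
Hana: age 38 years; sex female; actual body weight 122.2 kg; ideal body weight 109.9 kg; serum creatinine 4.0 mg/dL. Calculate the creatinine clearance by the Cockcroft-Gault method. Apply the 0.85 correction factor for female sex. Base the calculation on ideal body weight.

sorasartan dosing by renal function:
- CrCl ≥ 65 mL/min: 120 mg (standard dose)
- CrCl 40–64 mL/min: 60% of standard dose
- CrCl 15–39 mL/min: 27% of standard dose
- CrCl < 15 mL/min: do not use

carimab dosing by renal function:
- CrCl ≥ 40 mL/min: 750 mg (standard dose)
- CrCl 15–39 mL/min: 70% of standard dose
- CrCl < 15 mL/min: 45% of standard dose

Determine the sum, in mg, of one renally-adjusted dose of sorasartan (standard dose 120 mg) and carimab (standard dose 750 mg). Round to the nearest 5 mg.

555 mg

CrCl = (140 − 38) × 109.9 / (72 × 4) × 0.85 = 11209.8 / 288.00 × 0.85 ≈ 33.1 mL/min
CrCl ≈ 33 mL/min.
sorasartan: 15–39 mL/min → 27% of 120 mg = 32.4 mg.
carimab: 15–39 mL/min → 70% of 750 mg = 525 mg.
Total = 32.4 + 525 = 557.4 mg.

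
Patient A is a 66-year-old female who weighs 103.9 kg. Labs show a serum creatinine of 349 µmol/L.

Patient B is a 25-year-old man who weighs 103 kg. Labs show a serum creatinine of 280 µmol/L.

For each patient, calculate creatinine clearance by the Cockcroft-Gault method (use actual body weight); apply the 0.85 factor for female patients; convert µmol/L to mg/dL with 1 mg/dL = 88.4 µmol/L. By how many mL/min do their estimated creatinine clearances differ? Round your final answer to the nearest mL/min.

Patient A: SCr = 349 / 88.4 = 3.948 mg/dL
Patient A: CrCl = (140 − 66) × 103.9 / (72 × 3.948) × 0.85 = 7688.6 / 284.26 × 0.85 ≈ 23.0 mL/min
Patient B: SCr = 280 / 88.4 = 3.167 mg/dL
Patient B: CrCl = (140 − 25) × 103 / (72 × 3.167) = 11845.0 / 228.02 ≈ 51.9 mL/min
|23.0 − 51.9| = 28.9 mL/min

29 mL/min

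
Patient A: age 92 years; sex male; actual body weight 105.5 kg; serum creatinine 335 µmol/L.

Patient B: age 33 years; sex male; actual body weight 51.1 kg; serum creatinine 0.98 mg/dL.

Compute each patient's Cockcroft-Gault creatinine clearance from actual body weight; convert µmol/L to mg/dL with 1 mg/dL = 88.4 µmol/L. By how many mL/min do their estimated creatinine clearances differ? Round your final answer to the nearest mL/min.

Patient A: SCr = 335 / 88.4 = 3.79 mg/dL
Patient A: CrCl = (140 − 92) × 105.5 / (72 × 3.79) = 5064.0 / 272.88 ≈ 18.6 mL/min
Patient B: CrCl = (140 − 33) × 51.1 / (72 × 0.98) = 5467.7 / 70.56 ≈ 77.5 mL/min
|18.6 − 77.5| = 58.9 mL/min

59 mL/min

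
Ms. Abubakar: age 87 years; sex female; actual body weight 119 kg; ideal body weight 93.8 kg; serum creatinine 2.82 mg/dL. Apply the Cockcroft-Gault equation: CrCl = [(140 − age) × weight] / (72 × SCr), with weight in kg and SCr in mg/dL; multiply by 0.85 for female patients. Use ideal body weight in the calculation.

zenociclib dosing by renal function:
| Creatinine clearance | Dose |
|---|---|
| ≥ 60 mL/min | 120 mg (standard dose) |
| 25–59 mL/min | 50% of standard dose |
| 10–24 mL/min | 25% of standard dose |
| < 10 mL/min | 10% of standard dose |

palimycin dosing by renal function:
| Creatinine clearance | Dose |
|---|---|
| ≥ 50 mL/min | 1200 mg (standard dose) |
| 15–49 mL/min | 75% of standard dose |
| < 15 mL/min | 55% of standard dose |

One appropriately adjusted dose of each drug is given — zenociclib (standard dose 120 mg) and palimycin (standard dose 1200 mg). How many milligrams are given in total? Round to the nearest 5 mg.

CrCl = (140 − 87) × 93.8 / (72 × 2.82) × 0.85 = 4971.4 / 203.04 × 0.85 ≈ 20.8 mL/min
CrCl ≈ 21 mL/min.
zenociclib: 10–24 mL/min → 25% of 120 mg = 30 mg.
palimycin: 15–49 mL/min → 75% of 1200 mg = 900 mg.
Total = 30 + 900 = 930 mg.

930 mg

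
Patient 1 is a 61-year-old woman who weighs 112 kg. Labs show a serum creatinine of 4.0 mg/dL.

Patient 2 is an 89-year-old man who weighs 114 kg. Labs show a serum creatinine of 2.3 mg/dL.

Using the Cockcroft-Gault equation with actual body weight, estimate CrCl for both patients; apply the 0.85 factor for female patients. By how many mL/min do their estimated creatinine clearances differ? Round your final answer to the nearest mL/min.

Patient 1: CrCl = (140 − 61) × 112 / (72 × 4) × 0.85 = 8848.0 / 288.00 × 0.85 ≈ 26.1 mL/min
Patient 2: CrCl = (140 − 89) × 114 / (72 × 2.3) = 5814.0 / 165.60 ≈ 35.1 mL/min
|26.1 − 35.1| = 9.0 mL/min

9 mL/min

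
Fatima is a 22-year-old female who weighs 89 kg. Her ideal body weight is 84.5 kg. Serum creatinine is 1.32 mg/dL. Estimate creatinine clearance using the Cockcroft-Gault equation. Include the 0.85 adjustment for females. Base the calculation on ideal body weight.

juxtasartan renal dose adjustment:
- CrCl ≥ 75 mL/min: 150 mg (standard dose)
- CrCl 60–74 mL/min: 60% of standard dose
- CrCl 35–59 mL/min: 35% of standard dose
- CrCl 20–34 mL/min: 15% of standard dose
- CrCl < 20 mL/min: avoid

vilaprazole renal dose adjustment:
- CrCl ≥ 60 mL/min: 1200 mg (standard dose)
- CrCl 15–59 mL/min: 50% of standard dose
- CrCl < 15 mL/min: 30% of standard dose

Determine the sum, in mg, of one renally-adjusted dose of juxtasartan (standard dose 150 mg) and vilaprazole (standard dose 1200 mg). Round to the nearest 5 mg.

1350 mg

CrCl = (140 − 22) × 84.5 / (72 × 1.32) × 0.85 = 9971.0 / 95.04 × 0.85 ≈ 89.2 mL/min
CrCl ≈ 89 mL/min.
juxtasartan: ≥ 75 mL/min → 100% of 150 mg = 150 mg.
vilaprazole: ≥ 60 mL/min → 100% of 1200 mg = 1200 mg.
Total = 150 + 1200 = 1350 mg.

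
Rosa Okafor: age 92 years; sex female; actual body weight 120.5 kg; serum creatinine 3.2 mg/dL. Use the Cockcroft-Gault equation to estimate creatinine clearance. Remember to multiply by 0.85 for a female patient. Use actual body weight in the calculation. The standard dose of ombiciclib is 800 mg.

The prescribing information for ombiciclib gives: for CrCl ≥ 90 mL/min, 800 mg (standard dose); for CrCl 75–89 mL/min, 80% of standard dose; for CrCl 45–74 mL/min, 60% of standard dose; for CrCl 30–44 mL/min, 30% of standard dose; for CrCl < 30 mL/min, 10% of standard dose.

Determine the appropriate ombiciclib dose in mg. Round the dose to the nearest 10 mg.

CrCl = (140 − 92) × 120.5 / (72 × 3.2) × 0.85 = 5784.0 / 230.40 × 0.85 ≈ 21.3 mL/min
CrCl ≈ 21 mL/min → bracket < 30 mL/min.
10% of 800 mg = 80 mg

80 mg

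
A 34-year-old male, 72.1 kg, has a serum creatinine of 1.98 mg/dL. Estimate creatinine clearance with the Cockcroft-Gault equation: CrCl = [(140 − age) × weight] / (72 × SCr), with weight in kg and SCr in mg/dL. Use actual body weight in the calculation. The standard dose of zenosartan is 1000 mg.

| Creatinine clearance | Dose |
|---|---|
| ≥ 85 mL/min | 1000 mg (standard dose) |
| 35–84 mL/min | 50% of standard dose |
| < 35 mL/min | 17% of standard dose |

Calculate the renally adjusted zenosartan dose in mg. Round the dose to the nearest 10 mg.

500 mg

CrCl = (140 − 34) × 72.1 / (72 × 1.98) = 7642.6 / 142.56 ≈ 53.6 mL/min
CrCl ≈ 54 mL/min → bracket 35–84 mL/min.
50% of 1000 mg = 500 mg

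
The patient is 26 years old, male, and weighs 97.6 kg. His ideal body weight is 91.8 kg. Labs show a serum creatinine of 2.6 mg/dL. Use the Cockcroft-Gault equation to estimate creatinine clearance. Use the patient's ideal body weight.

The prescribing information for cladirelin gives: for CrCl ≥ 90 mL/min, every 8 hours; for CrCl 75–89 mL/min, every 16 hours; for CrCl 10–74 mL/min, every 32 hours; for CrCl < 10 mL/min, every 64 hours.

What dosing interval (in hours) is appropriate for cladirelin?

CrCl = (140 − 26) × 91.8 / (72 × 2.6) = 10465.2 / 187.20 ≈ 55.9 mL/min
CrCl ≈ 56 mL/min → bracket 10–74 mL/min → every 32 hours.

every 32 hours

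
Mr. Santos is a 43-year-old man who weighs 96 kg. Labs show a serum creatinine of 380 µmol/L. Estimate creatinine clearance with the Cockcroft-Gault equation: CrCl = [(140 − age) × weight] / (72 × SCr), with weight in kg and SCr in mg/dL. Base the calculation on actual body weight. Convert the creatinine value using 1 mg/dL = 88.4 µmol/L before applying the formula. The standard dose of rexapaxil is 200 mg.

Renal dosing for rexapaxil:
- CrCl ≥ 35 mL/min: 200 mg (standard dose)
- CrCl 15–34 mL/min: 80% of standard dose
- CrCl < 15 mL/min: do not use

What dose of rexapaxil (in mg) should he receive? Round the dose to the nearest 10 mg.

160 mg

SCr = 380 / 88.4 = 4.299 mg/dL
CrCl = (140 − 43) × 96 / (72 × 4.299) = 9312.0 / 309.53 ≈ 30.1 mL/min
CrCl ≈ 30 mL/min → bracket 15–34 mL/min.
80% of 200 mg = 160 mg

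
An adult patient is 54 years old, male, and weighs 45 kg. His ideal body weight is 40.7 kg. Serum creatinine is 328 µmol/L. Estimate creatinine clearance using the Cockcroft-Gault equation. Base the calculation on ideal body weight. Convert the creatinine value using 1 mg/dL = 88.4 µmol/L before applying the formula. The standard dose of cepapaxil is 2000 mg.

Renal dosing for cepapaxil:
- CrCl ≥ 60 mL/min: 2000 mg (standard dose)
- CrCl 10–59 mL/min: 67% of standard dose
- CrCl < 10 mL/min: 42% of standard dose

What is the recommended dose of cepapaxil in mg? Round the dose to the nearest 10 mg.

1340 mg

SCr = 328 / 88.4 = 3.71 mg/dL
CrCl = (140 − 54) × 40.7 / (72 × 3.71) = 3500.2 / 267.12 ≈ 13.1 mL/min
CrCl ≈ 13 mL/min → bracket 10–59 mL/min.
67% of 2000 mg = 1340 mg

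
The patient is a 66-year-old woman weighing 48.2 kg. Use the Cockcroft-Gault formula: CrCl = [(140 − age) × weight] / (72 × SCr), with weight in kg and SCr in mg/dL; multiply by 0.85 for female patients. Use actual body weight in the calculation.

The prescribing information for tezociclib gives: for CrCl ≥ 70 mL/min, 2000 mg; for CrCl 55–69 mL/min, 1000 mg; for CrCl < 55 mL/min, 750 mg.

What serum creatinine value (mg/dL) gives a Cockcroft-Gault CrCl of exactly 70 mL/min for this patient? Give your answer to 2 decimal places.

Standard dose requires CrCl ≥ 70 mL/min.
Set (140 − 66) × 48.2 × 0.85 / (72 × SCr) = 70
SCr = (140 − 66) × 48.2 × 0.85 / (72 × 70) = 0.602 mg/dL

0.60 mg/dL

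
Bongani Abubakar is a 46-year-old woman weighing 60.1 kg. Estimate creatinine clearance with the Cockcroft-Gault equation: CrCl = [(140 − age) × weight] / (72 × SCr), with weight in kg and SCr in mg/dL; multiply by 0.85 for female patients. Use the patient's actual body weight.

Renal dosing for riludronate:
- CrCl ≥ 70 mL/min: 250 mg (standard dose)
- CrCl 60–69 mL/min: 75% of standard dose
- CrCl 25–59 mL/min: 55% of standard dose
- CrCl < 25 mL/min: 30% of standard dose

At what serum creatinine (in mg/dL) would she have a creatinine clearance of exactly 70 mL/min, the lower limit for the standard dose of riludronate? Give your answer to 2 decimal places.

Standard dose requires CrCl ≥ 70 mL/min.
Set (140 − 46) × 60.1 × 0.85 / (72 × SCr) = 70
SCr = (140 − 46) × 60.1 × 0.85 / (72 × 70) = 0.953 mg/dL

0.95 mg/dL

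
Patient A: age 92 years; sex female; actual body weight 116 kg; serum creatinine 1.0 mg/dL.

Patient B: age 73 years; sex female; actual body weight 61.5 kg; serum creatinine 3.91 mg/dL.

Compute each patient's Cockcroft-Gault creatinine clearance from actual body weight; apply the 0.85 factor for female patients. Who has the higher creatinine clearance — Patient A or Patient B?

Patient A: CrCl = (140 − 92) × 116 / (72 × 1) × 0.85 = 5568.0 / 72.00 × 0.85 ≈ 65.7 mL/min
Patient B: CrCl = (140 − 73) × 61.5 / (72 × 3.91) × 0.85 = 4120.5 / 281.52 × 0.85 ≈ 12.4 mL/min
65.7 vs 12.4 mL/min → Patient A is higher.

Patient A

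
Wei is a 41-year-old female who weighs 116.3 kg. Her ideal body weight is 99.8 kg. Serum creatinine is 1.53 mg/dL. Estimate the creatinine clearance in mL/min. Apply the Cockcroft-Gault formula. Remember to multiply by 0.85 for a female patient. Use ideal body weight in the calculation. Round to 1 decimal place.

76.2 mL/min

CrCl = (140 − 41) × 99.8 / (72 × 1.53) × 0.85 = 9880.2 / 110.16 × 0.85 ≈ 76.2 mL/min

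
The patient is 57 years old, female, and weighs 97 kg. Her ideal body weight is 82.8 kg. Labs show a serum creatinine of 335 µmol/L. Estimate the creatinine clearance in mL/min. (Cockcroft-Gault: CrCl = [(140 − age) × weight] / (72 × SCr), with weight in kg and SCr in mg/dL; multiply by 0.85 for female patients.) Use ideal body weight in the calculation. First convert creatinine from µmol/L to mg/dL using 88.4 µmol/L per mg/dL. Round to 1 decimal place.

21.4 mL/min

SCr = 335 / 88.4 = 3.79 mg/dL
CrCl = (140 − 57) × 82.8 / (72 × 3.79) × 0.85 = 6872.4 / 272.88 × 0.85 ≈ 21.4 mL/min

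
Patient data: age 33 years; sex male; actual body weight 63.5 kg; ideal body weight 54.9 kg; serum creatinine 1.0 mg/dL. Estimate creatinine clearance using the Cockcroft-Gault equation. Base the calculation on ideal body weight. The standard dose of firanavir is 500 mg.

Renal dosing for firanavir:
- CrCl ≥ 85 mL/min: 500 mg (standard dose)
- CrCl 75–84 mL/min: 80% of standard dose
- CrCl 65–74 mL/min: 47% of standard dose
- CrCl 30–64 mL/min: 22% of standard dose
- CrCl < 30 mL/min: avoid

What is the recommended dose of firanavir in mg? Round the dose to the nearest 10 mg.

CrCl = (140 − 33) × 54.9 / (72 × 1) = 5874.3 / 72.00 ≈ 81.6 mL/min
CrCl ≈ 82 mL/min → bracket 75–84 mL/min.
80% of 500 mg = 400 mg

400 mg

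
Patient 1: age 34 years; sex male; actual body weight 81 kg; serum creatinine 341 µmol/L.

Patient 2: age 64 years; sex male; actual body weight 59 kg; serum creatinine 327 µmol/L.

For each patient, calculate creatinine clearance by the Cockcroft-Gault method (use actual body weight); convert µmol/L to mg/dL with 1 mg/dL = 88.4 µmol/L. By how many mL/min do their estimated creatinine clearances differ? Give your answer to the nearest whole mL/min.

Patient 1: SCr = 341 / 88.4 = 3.857 mg/dL
Patient 1: CrCl = (140 − 34) × 81 / (72 × 3.857) = 8586.0 / 277.70 ≈ 30.9 mL/min
Patient 2: SCr = 327 / 88.4 = 3.699 mg/dL
Patient 2: CrCl = (140 − 64) × 59 / (72 × 3.699) = 4484.0 / 266.33 ≈ 16.8 mL/min
|30.9 − 16.8| = 14.1 mL/min

14 mL/min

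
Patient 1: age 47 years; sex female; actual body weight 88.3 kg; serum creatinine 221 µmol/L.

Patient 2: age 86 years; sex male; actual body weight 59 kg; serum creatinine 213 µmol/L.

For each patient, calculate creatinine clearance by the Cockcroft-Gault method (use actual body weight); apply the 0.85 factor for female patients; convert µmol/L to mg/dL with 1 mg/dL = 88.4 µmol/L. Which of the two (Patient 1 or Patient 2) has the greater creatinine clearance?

Patient 1

Patient 1: SCr = 221 / 88.4 = 2.5 mg/dL
Patient 1: CrCl = (140 − 47) × 88.3 / (72 × 2.5) × 0.85 = 8211.9 / 180.00 × 0.85 ≈ 38.8 mL/min
Patient 2: SCr = 213 / 88.4 = 2.41 mg/dL
Patient 2: CrCl = (140 − 86) × 59 / (72 × 2.41) = 3186.0 / 173.52 ≈ 18.4 mL/min
38.8 vs 18.4 mL/min → Patient 1 is higher.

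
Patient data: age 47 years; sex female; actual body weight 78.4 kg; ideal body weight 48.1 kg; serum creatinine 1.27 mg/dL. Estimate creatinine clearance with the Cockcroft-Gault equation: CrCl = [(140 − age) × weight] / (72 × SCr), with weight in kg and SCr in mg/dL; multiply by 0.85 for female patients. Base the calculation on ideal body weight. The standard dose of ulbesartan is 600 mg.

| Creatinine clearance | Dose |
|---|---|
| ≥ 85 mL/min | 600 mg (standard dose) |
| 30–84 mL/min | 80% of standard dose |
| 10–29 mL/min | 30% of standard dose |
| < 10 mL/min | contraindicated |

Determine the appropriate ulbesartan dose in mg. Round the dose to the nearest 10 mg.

CrCl = (140 − 47) × 48.1 / (72 × 1.27) × 0.85 = 4473.3 / 91.44 × 0.85 ≈ 41.6 mL/min
CrCl ≈ 42 mL/min → bracket 30–84 mL/min.
80% of 600 mg = 480 mg

480 mg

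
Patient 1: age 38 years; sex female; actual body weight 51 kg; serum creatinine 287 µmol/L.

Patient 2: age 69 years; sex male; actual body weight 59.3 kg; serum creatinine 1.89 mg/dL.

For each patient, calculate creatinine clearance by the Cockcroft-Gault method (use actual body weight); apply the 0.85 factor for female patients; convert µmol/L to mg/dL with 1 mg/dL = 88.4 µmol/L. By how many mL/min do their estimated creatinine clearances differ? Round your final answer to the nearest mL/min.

12 mL/min

Patient 1: SCr = 287 / 88.4 = 3.247 mg/dL
Patient 1: CrCl = (140 − 38) × 51 / (72 × 3.247) × 0.85 = 5202.0 / 233.78 × 0.85 ≈ 18.9 mL/min
Patient 2: CrCl = (140 − 69) × 59.3 / (72 × 1.89) = 4210.3 / 136.08 ≈ 30.9 mL/min
|18.9 − 30.9| = 12.0 mL/min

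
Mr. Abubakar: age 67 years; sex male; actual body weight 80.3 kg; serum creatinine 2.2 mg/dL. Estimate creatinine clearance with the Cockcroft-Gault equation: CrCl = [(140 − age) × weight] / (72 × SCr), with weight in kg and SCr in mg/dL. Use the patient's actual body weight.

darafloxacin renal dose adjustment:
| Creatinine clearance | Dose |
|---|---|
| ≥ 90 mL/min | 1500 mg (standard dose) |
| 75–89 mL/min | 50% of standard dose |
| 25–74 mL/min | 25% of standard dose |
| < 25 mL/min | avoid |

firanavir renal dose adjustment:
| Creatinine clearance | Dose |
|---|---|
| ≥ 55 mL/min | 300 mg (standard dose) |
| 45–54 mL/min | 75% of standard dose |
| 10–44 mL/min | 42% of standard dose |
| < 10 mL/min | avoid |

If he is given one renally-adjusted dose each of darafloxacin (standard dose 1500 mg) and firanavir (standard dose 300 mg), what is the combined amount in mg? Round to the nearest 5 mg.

500 mg

CrCl = (140 − 67) × 80.3 / (72 × 2.2) = 5861.9 / 158.40 ≈ 37.0 mL/min
CrCl ≈ 37 mL/min.
darafloxacin: 25–74 mL/min → 25% of 1500 mg = 375 mg.
firanavir: 10–44 mL/min → 42% of 300 mg = 126 mg.
Total = 375 + 126 = 501 mg.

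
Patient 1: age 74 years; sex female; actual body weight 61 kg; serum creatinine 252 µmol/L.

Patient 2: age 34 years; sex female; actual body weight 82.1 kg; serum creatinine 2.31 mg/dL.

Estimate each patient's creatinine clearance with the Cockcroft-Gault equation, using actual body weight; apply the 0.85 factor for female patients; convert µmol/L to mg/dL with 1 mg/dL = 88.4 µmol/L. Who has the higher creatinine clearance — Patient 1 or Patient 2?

Patient 1: SCr = 252 / 88.4 = 2.851 mg/dL
Patient 1: CrCl = (140 − 74) × 61 / (72 × 2.851) × 0.85 = 4026.0 / 205.27 × 0.85 ≈ 16.7 mL/min
Patient 2: CrCl = (140 − 34) × 82.1 / (72 × 2.31) × 0.85 = 8702.6 / 166.32 × 0.85 ≈ 44.5 mL/min
16.7 vs 44.5 mL/min → Patient 2 is higher.

Patient 2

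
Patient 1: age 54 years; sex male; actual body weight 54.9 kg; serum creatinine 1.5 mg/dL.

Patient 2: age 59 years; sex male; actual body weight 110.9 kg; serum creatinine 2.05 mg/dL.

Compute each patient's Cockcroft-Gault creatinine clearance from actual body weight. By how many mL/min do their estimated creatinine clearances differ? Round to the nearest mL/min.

17 mL/min

Patient 1: CrCl = (140 − 54) × 54.9 / (72 × 1.5) = 4721.4 / 108.00 ≈ 43.7 mL/min
Patient 2: CrCl = (140 − 59) × 110.9 / (72 × 2.05) = 8982.9 / 147.60 ≈ 60.9 mL/min
|43.7 − 60.9| = 17.2 mL/min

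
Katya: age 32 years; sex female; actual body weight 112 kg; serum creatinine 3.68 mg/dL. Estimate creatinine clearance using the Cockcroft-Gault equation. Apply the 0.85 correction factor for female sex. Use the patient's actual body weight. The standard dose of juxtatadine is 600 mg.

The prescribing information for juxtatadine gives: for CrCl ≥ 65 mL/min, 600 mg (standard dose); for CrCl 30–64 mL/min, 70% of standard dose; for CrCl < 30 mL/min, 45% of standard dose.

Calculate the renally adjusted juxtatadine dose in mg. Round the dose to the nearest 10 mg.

420 mg

CrCl = (140 − 32) × 112 / (72 × 3.68) × 0.85 = 12096.0 / 264.96 × 0.85 ≈ 38.8 mL/min
CrCl ≈ 39 mL/min → bracket 30–64 mL/min.
70% of 600 mg = 420 mg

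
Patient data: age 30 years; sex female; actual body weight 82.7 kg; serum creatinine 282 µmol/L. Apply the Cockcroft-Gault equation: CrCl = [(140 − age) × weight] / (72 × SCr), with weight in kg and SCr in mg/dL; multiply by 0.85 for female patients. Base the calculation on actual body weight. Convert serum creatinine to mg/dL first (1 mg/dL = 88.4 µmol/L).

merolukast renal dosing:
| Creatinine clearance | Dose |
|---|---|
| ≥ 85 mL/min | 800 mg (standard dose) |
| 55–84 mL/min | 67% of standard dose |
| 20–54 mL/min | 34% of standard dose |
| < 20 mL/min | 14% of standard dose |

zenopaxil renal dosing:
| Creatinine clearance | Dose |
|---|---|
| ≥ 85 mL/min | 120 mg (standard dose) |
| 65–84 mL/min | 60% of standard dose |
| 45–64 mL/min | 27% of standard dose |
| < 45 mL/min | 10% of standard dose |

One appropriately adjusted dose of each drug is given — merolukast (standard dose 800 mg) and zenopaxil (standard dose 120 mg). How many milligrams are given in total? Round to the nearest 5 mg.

SCr = 282 / 88.4 = 3.19 mg/dL
CrCl = (140 − 30) × 82.7 / (72 × 3.19) × 0.85 = 9097.0 / 229.68 × 0.85 ≈ 33.7 mL/min
CrCl ≈ 34 mL/min.
merolukast: 20–54 mL/min → 34% of 800 mg = 272 mg.
zenopaxil: < 45 mL/min → 10% of 120 mg = 12 mg.
Total = 272 + 12 = 284 mg.

285 mg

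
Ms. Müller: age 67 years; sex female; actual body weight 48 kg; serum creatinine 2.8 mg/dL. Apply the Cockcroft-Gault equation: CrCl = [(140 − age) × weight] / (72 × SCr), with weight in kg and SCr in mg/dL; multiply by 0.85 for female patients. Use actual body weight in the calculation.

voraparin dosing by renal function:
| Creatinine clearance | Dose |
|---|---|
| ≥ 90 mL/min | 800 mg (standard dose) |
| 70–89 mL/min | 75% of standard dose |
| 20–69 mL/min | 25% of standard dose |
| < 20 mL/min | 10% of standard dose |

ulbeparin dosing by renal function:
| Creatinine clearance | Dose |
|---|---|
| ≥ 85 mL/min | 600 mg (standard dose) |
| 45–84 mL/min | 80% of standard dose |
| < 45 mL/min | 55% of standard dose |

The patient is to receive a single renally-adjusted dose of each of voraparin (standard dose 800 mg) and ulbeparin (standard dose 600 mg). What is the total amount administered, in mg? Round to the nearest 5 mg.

410 mg

CrCl = (140 − 67) × 48 / (72 × 2.8) × 0.85 = 3504.0 / 201.60 × 0.85 ≈ 14.8 mL/min
CrCl ≈ 15 mL/min.
voraparin: < 20 mL/min → 10% of 800 mg = 80 mg.
ulbeparin: < 45 mL/min → 55% of 600 mg = 330 mg.
Total = 80 + 330 = 410 mg.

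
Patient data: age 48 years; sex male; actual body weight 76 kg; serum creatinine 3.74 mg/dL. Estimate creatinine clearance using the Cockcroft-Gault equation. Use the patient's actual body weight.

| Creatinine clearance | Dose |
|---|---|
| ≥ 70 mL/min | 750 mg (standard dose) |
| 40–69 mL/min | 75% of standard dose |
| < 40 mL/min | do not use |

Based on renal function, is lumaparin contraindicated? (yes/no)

yes

CrCl = (140 − 48) × 76 / (72 × 3.74) = 6992.0 / 269.28 ≈ 26.0 mL/min
CrCl ≈ 26 mL/min, which is < 40 mL/min.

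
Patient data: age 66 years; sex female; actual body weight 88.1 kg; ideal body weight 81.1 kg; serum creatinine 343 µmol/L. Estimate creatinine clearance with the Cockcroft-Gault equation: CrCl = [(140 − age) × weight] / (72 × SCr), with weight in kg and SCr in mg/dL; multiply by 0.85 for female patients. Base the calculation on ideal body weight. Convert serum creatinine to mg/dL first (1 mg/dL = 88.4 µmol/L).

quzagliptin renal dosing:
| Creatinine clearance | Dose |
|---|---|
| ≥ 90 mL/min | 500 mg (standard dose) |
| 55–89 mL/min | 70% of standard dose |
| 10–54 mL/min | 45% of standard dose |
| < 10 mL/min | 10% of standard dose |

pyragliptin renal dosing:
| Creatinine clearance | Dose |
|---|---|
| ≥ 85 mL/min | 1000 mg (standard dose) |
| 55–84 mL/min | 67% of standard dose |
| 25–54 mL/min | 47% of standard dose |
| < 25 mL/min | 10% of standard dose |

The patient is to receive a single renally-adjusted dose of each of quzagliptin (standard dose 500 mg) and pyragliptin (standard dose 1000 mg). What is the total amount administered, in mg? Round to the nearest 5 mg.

SCr = 343 / 88.4 = 3.88 mg/dL
CrCl = (140 − 66) × 81.1 / (72 × 3.88) × 0.85 = 6001.4 / 279.36 × 0.85 ≈ 18.3 mL/min
CrCl ≈ 18 mL/min.
quzagliptin: 10–54 mL/min → 45% of 500 mg = 225 mg.
pyragliptin: < 25 mL/min → 10% of 1000 mg = 100 mg.
Total = 225 + 100 = 325 mg.

325 mg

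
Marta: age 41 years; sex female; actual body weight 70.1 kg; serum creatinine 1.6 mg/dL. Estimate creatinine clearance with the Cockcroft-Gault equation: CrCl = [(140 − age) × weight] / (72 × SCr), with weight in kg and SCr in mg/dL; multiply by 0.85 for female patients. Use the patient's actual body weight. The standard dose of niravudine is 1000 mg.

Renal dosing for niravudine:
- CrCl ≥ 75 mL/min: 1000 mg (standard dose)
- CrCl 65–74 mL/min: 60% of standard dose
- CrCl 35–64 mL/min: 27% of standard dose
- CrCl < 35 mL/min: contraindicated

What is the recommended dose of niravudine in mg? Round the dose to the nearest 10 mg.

CrCl = (140 − 41) × 70.1 / (72 × 1.6) × 0.85 = 6939.9 / 115.20 × 0.85 ≈ 51.2 mL/min
CrCl ≈ 51 mL/min → bracket 35–64 mL/min.
27% of 1000 mg = 270 mg

270 mg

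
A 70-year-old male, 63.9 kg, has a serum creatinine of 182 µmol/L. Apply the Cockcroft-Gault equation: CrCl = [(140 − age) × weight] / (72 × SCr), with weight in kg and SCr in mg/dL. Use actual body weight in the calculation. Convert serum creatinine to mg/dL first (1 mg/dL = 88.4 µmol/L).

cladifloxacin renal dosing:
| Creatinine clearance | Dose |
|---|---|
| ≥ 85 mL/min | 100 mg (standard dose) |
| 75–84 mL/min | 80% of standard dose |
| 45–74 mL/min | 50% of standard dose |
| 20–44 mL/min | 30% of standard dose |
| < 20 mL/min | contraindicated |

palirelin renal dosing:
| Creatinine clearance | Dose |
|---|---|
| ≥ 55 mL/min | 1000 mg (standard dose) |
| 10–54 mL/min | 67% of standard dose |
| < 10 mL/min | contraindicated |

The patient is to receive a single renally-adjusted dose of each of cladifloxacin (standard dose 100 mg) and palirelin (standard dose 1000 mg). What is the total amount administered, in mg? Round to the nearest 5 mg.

SCr = 182 / 88.4 = 2.059 mg/dL
CrCl = (140 − 70) × 63.9 / (72 × 2.059) = 4473.0 / 148.25 ≈ 30.2 mL/min
CrCl ≈ 30 mL/min.
cladifloxacin: 20–44 mL/min → 30% of 100 mg = 30 mg.
palirelin: 10–54 mL/min → 67% of 1000 mg = 670 mg.
Total = 30 + 670 = 700 mg.

700 mg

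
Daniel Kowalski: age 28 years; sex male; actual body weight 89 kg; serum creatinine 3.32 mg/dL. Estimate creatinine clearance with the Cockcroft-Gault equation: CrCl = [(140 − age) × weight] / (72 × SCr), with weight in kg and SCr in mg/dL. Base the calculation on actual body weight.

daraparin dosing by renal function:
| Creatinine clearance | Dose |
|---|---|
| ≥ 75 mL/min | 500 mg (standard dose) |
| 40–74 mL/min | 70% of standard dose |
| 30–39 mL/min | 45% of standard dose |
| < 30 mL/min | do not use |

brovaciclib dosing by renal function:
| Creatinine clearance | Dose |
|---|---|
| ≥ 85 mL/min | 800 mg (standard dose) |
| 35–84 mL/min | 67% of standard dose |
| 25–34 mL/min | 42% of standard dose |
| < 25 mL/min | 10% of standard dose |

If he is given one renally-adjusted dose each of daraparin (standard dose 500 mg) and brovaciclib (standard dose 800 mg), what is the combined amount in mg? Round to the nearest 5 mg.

885 mg

CrCl = (140 − 28) × 89 / (72 × 3.32) = 9968.0 / 239.04 ≈ 41.7 mL/min
CrCl ≈ 42 mL/min.
daraparin: 40–74 mL/min → 70% of 500 mg = 350 mg.
brovaciclib: 35–84 mL/min → 67% of 800 mg = 536 mg.
Total = 350 + 536 = 886 mg.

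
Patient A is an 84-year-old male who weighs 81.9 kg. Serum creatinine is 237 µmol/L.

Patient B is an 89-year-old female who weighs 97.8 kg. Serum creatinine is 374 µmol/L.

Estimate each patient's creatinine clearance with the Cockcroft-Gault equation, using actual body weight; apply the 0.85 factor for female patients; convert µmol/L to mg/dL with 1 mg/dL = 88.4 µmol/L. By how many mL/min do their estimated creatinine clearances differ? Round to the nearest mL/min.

Patient A: SCr = 237 / 88.4 = 2.681 mg/dL
Patient A: CrCl = (140 − 84) × 81.9 / (72 × 2.681) = 4586.4 / 193.03 ≈ 23.8 mL/min
Patient B: SCr = 374 / 88.4 = 4.231 mg/dL
Patient B: CrCl = (140 − 89) × 97.8 / (72 × 4.231) × 0.85 = 4987.8 / 304.63 × 0.85 ≈ 13.9 mL/min
|23.8 − 13.9| = 9.9 mL/min

10 mL/min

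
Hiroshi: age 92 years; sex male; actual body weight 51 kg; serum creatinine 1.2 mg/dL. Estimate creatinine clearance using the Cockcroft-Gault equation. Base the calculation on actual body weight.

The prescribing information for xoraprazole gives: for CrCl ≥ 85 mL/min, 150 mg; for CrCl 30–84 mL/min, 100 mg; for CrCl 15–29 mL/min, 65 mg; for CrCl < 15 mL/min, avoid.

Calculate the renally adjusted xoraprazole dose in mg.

65 mg

CrCl = (140 − 92) × 51 / (72 × 1.2) = 2448.0 / 86.40 ≈ 28.3 mL/min
CrCl ≈ 28 mL/min → bracket 15–29 mL/min.
Dose for this bracket: 65 mg.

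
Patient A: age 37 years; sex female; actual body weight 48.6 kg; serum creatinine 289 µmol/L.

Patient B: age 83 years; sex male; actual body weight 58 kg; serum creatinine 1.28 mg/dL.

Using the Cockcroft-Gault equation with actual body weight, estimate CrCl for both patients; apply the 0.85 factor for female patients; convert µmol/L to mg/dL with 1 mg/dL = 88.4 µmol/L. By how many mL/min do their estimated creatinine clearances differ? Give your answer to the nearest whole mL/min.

18 mL/min

Patient A: SCr = 289 / 88.4 = 3.269 mg/dL
Patient A: CrCl = (140 − 37) × 48.6 / (72 × 3.269) × 0.85 = 5005.8 / 235.37 × 0.85 ≈ 18.1 mL/min
Patient B: CrCl = (140 − 83) × 58 / (72 × 1.28) = 3306.0 / 92.16 ≈ 35.9 mL/min
|18.1 − 35.9| = 17.8 mL/min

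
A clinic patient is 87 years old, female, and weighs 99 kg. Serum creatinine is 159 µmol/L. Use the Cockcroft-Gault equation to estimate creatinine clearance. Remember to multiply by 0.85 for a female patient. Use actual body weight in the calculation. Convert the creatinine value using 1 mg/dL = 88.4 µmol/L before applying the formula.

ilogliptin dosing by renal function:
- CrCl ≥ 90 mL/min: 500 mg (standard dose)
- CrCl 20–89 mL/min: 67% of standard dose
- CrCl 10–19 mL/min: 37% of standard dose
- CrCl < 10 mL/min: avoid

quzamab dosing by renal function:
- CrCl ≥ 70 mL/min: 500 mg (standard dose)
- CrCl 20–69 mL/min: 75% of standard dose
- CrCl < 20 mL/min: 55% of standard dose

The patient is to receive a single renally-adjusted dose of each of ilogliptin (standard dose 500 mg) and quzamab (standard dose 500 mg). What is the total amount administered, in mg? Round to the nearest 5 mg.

710 mg

SCr = 159 / 88.4 = 1.799 mg/dL
CrCl = (140 − 87) × 99 / (72 × 1.799) × 0.85 = 5247.0 / 129.53 × 0.85 ≈ 34.4 mL/min
CrCl ≈ 34 mL/min.
ilogliptin: 20–89 mL/min → 67% of 500 mg = 335 mg.
quzamab: 20–69 mL/min → 75% of 500 mg = 375 mg.
Total = 335 + 375 = 710 mg.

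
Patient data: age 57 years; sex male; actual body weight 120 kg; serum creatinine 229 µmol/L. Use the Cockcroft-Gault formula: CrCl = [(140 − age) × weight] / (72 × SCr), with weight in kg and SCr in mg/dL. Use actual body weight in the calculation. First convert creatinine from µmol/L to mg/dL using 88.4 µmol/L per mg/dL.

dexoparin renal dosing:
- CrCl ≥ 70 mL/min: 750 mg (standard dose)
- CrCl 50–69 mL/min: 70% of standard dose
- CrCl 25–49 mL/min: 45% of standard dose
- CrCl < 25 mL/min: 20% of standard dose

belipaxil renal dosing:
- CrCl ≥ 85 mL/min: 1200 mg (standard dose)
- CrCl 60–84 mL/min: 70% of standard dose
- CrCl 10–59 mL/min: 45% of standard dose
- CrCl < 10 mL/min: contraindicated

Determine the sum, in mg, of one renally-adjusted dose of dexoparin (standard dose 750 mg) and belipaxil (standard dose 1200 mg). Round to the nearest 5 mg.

1065 mg

SCr = 229 / 88.4 = 2.59 mg/dL
CrCl = (140 − 57) × 120 / (72 × 2.59) = 9960.0 / 186.48 ≈ 53.4 mL/min
CrCl ≈ 53 mL/min.
dexoparin: 50–69 mL/min → 70% of 750 mg = 525 mg.
belipaxil: 10–59 mL/min → 45% of 1200 mg = 540 mg.
Total = 525 + 540 = 1065 mg.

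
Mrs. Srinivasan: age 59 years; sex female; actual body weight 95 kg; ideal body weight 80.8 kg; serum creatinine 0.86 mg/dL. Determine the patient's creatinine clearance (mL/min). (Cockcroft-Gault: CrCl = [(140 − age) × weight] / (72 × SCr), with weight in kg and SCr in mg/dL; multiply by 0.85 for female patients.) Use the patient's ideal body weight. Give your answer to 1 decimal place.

CrCl = (140 − 59) × 80.8 / (72 × 0.86) × 0.85 = 6544.8 / 61.92 × 0.85 ≈ 89.8 mL/min

89.8 mL/min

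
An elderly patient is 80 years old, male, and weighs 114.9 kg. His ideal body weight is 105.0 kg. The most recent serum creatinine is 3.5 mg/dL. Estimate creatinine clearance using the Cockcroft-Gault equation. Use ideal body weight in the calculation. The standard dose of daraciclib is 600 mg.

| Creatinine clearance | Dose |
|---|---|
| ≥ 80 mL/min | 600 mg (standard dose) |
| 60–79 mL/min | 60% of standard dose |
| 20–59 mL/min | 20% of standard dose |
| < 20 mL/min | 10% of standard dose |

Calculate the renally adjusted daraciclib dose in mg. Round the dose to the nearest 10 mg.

120 mg

CrCl = (140 − 80) × 105 / (72 × 3.5) = 6300.0 / 252.00 ≈ 25.0 mL/min
CrCl ≈ 25 mL/min → bracket 20–59 mL/min.
20% of 600 mg = 120 mg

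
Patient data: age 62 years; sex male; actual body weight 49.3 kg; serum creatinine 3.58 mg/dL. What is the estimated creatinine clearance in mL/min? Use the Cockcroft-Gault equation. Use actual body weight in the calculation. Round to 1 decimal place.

14.9 mL/min

CrCl = (140 − 62) × 49.3 / (72 × 3.58) = 3845.4 / 257.76 ≈ 14.9 mL/min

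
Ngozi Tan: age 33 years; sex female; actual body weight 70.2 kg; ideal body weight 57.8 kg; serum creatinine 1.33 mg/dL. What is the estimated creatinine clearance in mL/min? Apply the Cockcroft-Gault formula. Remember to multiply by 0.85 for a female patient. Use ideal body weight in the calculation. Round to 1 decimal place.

54.9 mL/min

CrCl = (140 − 33) × 57.8 / (72 × 1.33) × 0.85 = 6184.6 / 95.76 × 0.85 ≈ 54.9 mL/min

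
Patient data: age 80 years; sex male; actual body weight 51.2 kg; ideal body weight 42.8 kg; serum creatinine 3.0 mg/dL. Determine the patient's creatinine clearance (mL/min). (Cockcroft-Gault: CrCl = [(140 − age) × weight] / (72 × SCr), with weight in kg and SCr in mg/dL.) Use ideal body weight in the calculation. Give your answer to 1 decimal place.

CrCl = (140 − 80) × 42.8 / (72 × 3) = 2568.0 / 216.00 ≈ 11.9 mL/min

11.9 mL/min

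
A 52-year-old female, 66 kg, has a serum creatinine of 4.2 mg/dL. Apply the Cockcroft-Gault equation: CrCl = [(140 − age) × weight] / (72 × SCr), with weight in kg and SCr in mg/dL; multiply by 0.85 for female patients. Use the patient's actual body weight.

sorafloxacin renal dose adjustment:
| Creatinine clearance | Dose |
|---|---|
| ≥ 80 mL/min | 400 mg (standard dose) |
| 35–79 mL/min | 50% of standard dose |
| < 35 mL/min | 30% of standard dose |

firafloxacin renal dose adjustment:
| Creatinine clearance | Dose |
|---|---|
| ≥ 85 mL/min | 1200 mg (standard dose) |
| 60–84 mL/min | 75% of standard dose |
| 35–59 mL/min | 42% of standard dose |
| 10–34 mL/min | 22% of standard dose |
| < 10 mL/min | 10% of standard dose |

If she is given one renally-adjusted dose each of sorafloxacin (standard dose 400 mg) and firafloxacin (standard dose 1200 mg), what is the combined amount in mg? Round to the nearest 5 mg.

CrCl = (140 − 52) × 66 / (72 × 4.2) × 0.85 = 5808.0 / 302.40 × 0.85 ≈ 16.3 mL/min
CrCl ≈ 16 mL/min.
sorafloxacin: < 35 mL/min → 30% of 400 mg = 120 mg.
firafloxacin: 10–34 mL/min → 22% of 1200 mg = 264 mg.
Total = 120 + 264 = 384 mg.

385 mg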